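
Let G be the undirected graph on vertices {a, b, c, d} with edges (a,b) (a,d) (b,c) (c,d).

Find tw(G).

A width-2 tree decomposition is:
Bags: B1 = {b, c, d}  B2 = {a, b, d}
Tree: B1–B2
Each bag holds 3 vertices, so the decomposition has width 2, which upper-bounds the treewidth. Since b–c–d–a–b is a cycle in G, G is not acyclic. Forests are exactly the graphs of treewidth ≤ 1, so tw(G) ≥ 2. The upper and lower bounds meet at 2, so that is the treewidth.

2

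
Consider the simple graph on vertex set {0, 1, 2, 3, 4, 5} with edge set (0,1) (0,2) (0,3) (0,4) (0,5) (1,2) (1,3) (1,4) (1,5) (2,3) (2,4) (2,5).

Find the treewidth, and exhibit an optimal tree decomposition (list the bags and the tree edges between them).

Each bag holds 4 vertices, so the decomposition has width 3, which upper-bounds the treewidth. On the other hand G contains the 4-clique {0, 1, 2, 3}. A clique must lie in a single bag of any decomposition, so no decomposition can have width below 3. Hence tw(G) = 3 exactly.

Treewidth 3.
One such decomposition:
Bags: B1 = {0, 1, 2, 5}  B2 = {0, 1, 2, 4}  B3 = {0, 1, 2, 3}
Tree: B1–B2, B2–B3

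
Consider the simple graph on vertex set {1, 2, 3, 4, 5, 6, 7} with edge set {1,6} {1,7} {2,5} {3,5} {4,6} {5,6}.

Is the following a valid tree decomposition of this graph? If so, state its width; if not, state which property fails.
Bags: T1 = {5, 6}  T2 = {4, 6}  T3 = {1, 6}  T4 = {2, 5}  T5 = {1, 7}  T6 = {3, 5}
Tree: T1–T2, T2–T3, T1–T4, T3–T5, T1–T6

Vertex coverage: the bags together contain {1, 2, 3, 4, 5, 6, 7}, the full vertex set. Edge coverage: each edge of G has both endpoints in at least one bag. Running intersection: for every vertex, the bags containing it form a connected subtree. All three properties hold, so this is a valid tree decomposition of width max|bag| − 1 = 1, and hence tw(G) ≤ 1.

Yes; width 1.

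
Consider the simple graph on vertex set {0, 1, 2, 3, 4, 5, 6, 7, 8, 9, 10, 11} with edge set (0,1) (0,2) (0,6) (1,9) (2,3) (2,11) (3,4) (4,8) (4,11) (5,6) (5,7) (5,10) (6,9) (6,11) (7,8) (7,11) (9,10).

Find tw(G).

A width-3 tree decomposition is:
Bags: B1 = {3, 4, 7, 8}  B2 = {3, 4, 7, 11}  B3 = {2, 3, 7, 11}  B4 = {2, 5, 7, 11}  B5 = {2, 5, 6, 11}  B6 = {0, 2, 5, 6}  B7 = {0, 5, 6, 10}  B8 = {0, 6, 9, 10}  B9 = {0, 1, 9, 10}
Tree: B1–B2, B2–B3, B3–B4, B4–B5, B5–B6, B6–B7, B7–B8, B8–B9
Each bag holds 4 vertices, so the decomposition has width 3, which upper-bounds the treewidth. For the lower bound: the 4 vertex sets {3,4,8}, {7}, {11}, {0,2,5,6} are disjoint, each induces a connected subgraph, and every pair is joined by at least one edge of G. Contracting each set to a single vertex therefore yields K_{4} as a minor, and since treewidth is minor-monotone, tw(G) ≥ tw(K_{4}) = 3. Combining the bounds, tw(G) = 3.

3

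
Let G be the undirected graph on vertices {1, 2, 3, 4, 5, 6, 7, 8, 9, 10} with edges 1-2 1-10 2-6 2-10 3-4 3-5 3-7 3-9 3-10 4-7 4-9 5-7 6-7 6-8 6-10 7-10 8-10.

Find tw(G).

A width-2 tree decomposition is:
Bags: B1 = {3, 7, 10}  B2 = {6, 7, 10}  B3 = {2, 6, 10}  B4 = {6, 8, 10}  B5 = {3, 5, 7}  B6 = {3, 4, 7}  B7 = {3, 4, 9}  B8 = {1, 2, 10}
Tree: B1–B2, B2–B3, B3–B4, B1–B5, B5–B6, B6–B7, B3–B8
Each bag holds 3 vertices, so the decomposition has width 2, which upper-bounds the treewidth. Conversely, {3, 4, 9} is a clique of size 3, and the vertices of any clique must share a bag in every tree decomposition; so some bag has ≥ 3 vertices and tw(G) ≥ 2. Therefore the treewidth is 2.

2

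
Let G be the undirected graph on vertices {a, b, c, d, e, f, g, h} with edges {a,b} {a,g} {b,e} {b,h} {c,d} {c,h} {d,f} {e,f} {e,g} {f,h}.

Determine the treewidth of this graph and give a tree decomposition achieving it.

Treewidth 2.
Bags: B1 = {c, d, f}  B2 = {c, f, h}  B3 = {e, f, h}  B4 = {b, e, h}  B5 = {b, e, g}  B6 = {a, b, g}
Tree: B1–B2, B2–B3, B3–B4, B4–B5, B5–B6

Every bag has size at most 3, so the width is 3 − 1 = 2 and tw(G) ≤ 2. Since d–c–h–f–d is a cycle in G, G is not acyclic. Forests are exactly the graphs of treewidth ≤ 1, so tw(G) ≥ 2. Combining the bounds, tw(G) = 2.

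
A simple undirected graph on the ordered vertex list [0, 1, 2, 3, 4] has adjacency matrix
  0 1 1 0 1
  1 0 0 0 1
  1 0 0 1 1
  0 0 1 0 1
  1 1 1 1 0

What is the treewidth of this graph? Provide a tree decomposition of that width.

Treewidth 2.
Bags: B1 = {0, 2, 4}  B2 = {0, 1, 4}  B3 = {2, 3, 4}
Tree: B1–B2, B1–B3

The largest bag has 3 vertices, giving width 2; this decomposition certifies tw(G) ≤ 2. On the other hand G contains the 3-clique {0, 1, 4}. A clique must lie in a single bag of any decomposition, so no decomposition can have width below 2. Combining the bounds, tw(G) = 2.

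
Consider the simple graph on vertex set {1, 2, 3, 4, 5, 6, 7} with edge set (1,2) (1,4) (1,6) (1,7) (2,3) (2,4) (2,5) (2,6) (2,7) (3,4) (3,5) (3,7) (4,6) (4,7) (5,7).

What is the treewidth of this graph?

A width-3 tree decomposition is:
Bags: B1 = {1, 2, 4, 6}  B2 = {1, 2, 4, 7}  B3 = {2, 3, 4, 7}  B4 = {2, 3, 5, 7}
Tree: B1–B2, B2–B3, B3–B4
Every bag has size at most 4, so the width is 4 − 1 = 3 and tw(G) ≤ 3. For the lower bound, the 4 vertices {1, 2, 4, 6} are pairwise adjacent, and any tree decomposition puts a clique entirely inside one bag — forcing width ≥ 3. The upper and lower bounds meet at 3, so that is the treewidth.

3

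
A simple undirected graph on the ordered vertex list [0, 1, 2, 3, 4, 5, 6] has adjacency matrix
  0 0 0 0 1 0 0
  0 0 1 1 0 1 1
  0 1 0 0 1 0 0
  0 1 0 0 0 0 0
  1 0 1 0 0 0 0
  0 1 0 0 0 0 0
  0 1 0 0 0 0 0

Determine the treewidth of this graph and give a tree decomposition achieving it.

Each bag holds 2 vertices, so the decomposition has width 1, which upper-bounds the treewidth. Any graph with an edge has treewidth ≥ 1, and G has the edge 2–4. The upper and lower bounds meet at 1, so that is the treewidth.

Treewidth 1.
Bags: B1 = {2, 4}  B2 = {1, 2}  B3 = {0, 4}  B4 = {1, 6}  B5 = {1, 3}  B6 = {1, 5}
Tree: B1–B2, B1–B3, B2–B4, B4–B5, B4–B6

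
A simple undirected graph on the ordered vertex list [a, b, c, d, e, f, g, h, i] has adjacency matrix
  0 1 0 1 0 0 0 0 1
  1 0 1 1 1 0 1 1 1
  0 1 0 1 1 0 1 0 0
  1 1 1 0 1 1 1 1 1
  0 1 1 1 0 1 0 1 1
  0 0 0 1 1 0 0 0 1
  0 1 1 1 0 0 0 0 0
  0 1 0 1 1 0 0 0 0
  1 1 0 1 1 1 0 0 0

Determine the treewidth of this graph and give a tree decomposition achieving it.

Treewidth 3.
One such decomposition:
Bags: B1 = {b, d, e, i}  B2 = {b, d, e, h}  B3 = {a, b, d, i}  B4 = {d, e, f, i}  B5 = {b, c, d, e}  B6 = {b, c, d, g}
Tree: B1–B2, B1–B3, B1–B4, B1–B5, B5–B6

Every bag has size at most 4, so the width is 4 − 1 = 3 and tw(G) ≤ 3. Conversely, {d, e, f, i} is a clique of size 4, and the vertices of any clique must share a bag in every tree decomposition; so some bag has ≥ 4 vertices and tw(G) ≥ 3. Combining the bounds, tw(G) = 3.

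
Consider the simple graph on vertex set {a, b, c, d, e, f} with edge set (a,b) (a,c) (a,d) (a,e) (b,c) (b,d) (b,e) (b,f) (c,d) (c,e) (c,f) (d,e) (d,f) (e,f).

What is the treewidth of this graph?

A width-4 tree decomposition is:
Bags: B1 = {b, c, d, e, f}  B2 = {a, b, c, d, e}
Tree: B1–B2
Every bag has size at most 5, so the width is 5 − 1 = 4 and tw(G) ≤ 4. Conversely, {b, c, d, e, f} is a clique of size 5, and the vertices of any clique must share a bag in every tree decomposition; so some bag has ≥ 5 vertices and tw(G) ≥ 4. Hence tw(G) = 4 exactly.

4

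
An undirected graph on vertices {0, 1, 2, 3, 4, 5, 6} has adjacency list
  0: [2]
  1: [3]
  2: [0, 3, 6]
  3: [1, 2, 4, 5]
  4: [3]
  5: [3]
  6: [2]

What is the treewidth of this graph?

A width-1 tree decomposition is:
Bags: B1 = {2, 3}  B2 = {3, 5}  B3 = {3, 4}  B4 = {0, 2}  B5 = {2, 6}  B6 = {1, 3}
Tree: B1–B2, B1–B3, B1–B4, B4–B5, B2–B6
Each bag holds 2 vertices, so the decomposition has width 1, which upper-bounds the treewidth. Any graph with an edge has treewidth ≥ 1, and G has the edge 2–3. Combining the bounds, tw(G) = 1.

1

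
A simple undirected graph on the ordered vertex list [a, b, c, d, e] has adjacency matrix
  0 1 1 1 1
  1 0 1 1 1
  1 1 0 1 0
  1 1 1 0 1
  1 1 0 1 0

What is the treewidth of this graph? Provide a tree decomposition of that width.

The largest bag has 4 vertices, giving width 3; this decomposition certifies tw(G) ≤ 3. Conversely, {a, b, d, e} is a clique of size 4, and the vertices of any clique must share a bag in every tree decomposition; so some bag has ≥ 4 vertices and tw(G) ≥ 3. Hence tw(G) = 3 exactly.

Treewidth 3.
One such decomposition:
Bags: B1 = {a, b, c, d}  B2 = {a, b, d, e}
Tree: B1–B2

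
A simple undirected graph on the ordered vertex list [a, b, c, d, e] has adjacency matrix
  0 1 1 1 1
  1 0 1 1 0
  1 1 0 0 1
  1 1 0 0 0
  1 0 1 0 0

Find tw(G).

A width-2 tree decomposition is:
Bags: B1 = {a, b, c}  B2 = {a, b, d}  B3 = {a, c, e}
Tree: B1–B2, B1–B3
Every bag has size at most 3, so the width is 3 − 1 = 2 and tw(G) ≤ 2. For the lower bound, the 3 vertices {a, b, d} are pairwise adjacent, and any tree decomposition puts a clique entirely inside one bag — forcing width ≥ 2. Hence tw(G) = 2 exactly.

2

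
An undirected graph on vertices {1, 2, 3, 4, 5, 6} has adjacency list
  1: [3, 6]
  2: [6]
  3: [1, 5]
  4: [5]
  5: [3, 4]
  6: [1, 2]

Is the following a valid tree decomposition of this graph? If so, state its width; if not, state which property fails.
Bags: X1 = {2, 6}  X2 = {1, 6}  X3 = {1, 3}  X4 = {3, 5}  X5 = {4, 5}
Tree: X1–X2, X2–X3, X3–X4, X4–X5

Yes; width 1.

Every vertex of G appears in some bag (union = {1, 2, 3, 4, 5, 6}); every edge is covered by a bag; and for each vertex v the set of bags containing v is connected in the bag tree. The decomposition is therefore valid. The largest bag has 2 vertices, so the width is 1.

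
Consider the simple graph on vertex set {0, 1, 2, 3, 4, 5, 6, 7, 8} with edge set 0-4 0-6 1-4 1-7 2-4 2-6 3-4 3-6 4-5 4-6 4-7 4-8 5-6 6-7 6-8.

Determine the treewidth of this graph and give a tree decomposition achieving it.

Treewidth 2.
One optimal decomposition is:
Bags: B1 = {0, 4, 6}  B2 = {4, 6, 8}  B3 = {4, 5, 6}  B4 = {4, 6, 7}  B5 = {3, 4, 6}  B6 = {2, 4, 6}  B7 = {1, 4, 7}
Tree: B1–B2, B1–B3, B3–B4, B1–B5, B2–B6, B4–B7

Each bag holds 3 vertices, so the decomposition has width 2, which upper-bounds the treewidth. On the other hand G contains the 3-clique {1, 4, 7}. A clique must lie in a single bag of any decomposition, so no decomposition can have width below 2. Hence tw(G) = 2 exactly.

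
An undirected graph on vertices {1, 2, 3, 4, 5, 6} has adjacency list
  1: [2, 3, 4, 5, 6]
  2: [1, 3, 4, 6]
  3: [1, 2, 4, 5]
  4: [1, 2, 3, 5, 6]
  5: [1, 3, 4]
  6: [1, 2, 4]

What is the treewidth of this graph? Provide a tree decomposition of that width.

Treewidth 3.
One optimal decomposition is:
Bags: B1 = {1, 2, 3, 4}  B2 = {1, 3, 4, 5}  B3 = {1, 2, 4, 6}
Tree: B1–B2, B1–B3

The largest bag has 4 vertices, giving width 3; this decomposition certifies tw(G) ≤ 3. For the lower bound, the 4 vertices {1, 2, 3, 4} are pairwise adjacent, and any tree decomposition puts a clique entirely inside one bag — forcing width ≥ 3. Therefore the treewidth is 3.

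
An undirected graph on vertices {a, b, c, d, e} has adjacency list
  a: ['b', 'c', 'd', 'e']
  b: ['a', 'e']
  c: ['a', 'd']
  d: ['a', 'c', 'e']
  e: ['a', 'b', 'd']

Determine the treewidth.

A width-2 tree decomposition is:
Bags: B1 = {a, d, e}  B2 = {a, b, e}  B3 = {a, c, d}
Tree: B1–B2, B1–B3
Every bag has size at most 3, so the width is 3 − 1 = 2 and tw(G) ≤ 2. For the lower bound, the 3 vertices {a, d, e} are pairwise adjacent, and any tree decomposition puts a clique entirely inside one bag — forcing width ≥ 2. Combining the bounds, tw(G) = 2.

2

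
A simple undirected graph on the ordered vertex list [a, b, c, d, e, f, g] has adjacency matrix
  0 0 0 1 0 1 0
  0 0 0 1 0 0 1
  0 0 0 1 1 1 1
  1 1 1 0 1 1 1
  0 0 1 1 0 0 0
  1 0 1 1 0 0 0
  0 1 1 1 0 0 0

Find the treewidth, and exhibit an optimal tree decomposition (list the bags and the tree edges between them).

Every bag has size at most 3, so the width is 3 − 1 = 2 and tw(G) ≤ 2. On the other hand G contains the 3-clique {c, d, g}. A clique must lie in a single bag of any decomposition, so no decomposition can have width below 2. Therefore the treewidth is 2.

Treewidth 2.
One optimal decomposition is:
Bags: B1 = {c, d, g}  B2 = {c, d, f}  B3 = {b, d, g}  B4 = {c, d, e}  B5 = {a, d, f}
Tree: B1–B2, B1–B3, B1–B4, B2–B5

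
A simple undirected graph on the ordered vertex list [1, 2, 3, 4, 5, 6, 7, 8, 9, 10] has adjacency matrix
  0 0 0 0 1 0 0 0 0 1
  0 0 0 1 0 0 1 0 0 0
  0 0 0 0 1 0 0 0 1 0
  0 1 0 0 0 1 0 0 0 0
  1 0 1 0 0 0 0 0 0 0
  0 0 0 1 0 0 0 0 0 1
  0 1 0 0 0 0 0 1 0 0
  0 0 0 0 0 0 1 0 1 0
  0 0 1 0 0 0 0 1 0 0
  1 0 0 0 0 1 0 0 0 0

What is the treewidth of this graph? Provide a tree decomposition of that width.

Each bag holds 3 vertices, so the decomposition has width 2, which upper-bounds the treewidth. Since 2–7–8–9–3–5–1–10–6–4–2 is a cycle in G, G is not acyclic. Forests are exactly the graphs of treewidth ≤ 1, so tw(G) ≥ 2. Therefore the treewidth is 2.

Treewidth 2.
Bags: B1 = {2, 7, 8}  B2 = {2, 8, 9}  B3 = {2, 3, 9}  B4 = {2, 3, 5}  B5 = {1, 2, 5}  B6 = {1, 2, 10}  B7 = {2, 6, 10}  B8 = {2, 4, 6}
Tree: B1–B2, B2–B3, B3–B4, B4–B5, B5–B6, B6–B7, B7–B8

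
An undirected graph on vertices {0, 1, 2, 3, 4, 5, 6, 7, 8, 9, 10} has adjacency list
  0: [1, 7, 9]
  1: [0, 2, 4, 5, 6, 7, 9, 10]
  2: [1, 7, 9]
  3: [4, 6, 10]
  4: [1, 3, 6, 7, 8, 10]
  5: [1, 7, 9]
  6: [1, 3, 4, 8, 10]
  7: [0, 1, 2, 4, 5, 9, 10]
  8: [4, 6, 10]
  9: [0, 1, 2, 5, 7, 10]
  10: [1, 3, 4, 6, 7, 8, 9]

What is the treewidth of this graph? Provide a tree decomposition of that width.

Each bag holds 4 vertices, so the decomposition has width 3, which upper-bounds the treewidth. On the other hand G contains the 4-clique {4, 6, 8, 10}. A clique must lie in a single bag of any decomposition, so no decomposition can have width below 3. Combining the bounds, tw(G) = 3.

Treewidth 3.
Bags: B1 = {1, 4, 7, 10}  B2 = {1, 4, 6, 10}  B3 = {1, 7, 9, 10}  B4 = {0, 1, 7, 9}  B5 = {1, 5, 7, 9}  B6 = {4, 6, 8, 10}  B7 = {3, 4, 6, 10}  B8 = {1, 2, 7, 9}
Tree: B1–B2, B1–B3, B3–B4, B3–B5, B2–B6, B6–B7, B3–B8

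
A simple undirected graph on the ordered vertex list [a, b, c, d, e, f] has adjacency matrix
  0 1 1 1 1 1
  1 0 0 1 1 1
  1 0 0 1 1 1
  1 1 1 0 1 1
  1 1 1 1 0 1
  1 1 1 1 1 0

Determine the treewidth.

4

A width-4 tree decomposition is:
Bags: B1 = {a, b, d, e, f}  B2 = {a, c, d, e, f}
Tree: B1–B2
Every bag has size at most 5, so the width is 5 − 1 = 4 and tw(G) ≤ 4. Conversely, {a, c, d, e, f} is a clique of size 5, and the vertices of any clique must share a bag in every tree decomposition; so some bag has ≥ 5 vertices and tw(G) ≥ 4. The upper and lower bounds meet at 4, so that is the treewidth.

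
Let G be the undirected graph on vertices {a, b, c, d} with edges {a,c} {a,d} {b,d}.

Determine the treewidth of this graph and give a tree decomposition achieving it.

Treewidth 1.
One such decomposition:
Bags: B1 = {b, d}  B2 = {a, d}  B3 = {a, c}
Tree: B1–B2, B2–B3

The largest bag has 2 vertices, giving width 1; this decomposition certifies tw(G) ≤ 1. Since G has at least one edge (e.g. b–d), it is not an edgeless graph, so tw(G) ≥ 1. The upper and lower bounds meet at 1, so that is the treewidth.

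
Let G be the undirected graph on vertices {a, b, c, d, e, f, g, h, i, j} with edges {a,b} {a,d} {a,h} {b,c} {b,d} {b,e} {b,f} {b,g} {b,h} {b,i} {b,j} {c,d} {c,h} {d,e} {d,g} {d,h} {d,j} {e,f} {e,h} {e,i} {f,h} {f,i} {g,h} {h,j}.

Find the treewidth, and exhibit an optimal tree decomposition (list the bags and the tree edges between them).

Treewidth 3.
Bags: B1 = {b, d, h, j}  B2 = {b, d, g, h}  B3 = {a, b, d, h}  B4 = {b, d, e, h}  B5 = {b, e, f, h}  B6 = {b, c, d, h}  B7 = {b, e, f, i}
Tree: B1–B2, B1–B3, B2–B4, B4–B5, B3–B6, B5–B7

Every bag has size at most 4, so the width is 4 − 1 = 3 and tw(G) ≤ 3. For the lower bound, the 4 vertices {b, d, g, h} are pairwise adjacent, and any tree decomposition puts a clique entirely inside one bag — forcing width ≥ 3. Combining the bounds, tw(G) = 3.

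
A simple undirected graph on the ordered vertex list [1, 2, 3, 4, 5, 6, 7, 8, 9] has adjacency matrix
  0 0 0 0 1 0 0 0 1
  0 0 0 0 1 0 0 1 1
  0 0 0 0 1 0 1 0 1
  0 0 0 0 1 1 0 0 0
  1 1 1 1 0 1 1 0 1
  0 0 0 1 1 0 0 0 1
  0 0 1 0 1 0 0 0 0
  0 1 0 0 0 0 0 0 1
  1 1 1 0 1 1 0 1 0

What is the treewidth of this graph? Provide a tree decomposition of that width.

Treewidth 2.
Bags: B1 = {1, 5, 9}  B2 = {5, 6, 9}  B3 = {3, 5, 9}  B4 = {2, 5, 9}  B5 = {2, 8, 9}  B6 = {4, 5, 6}  B7 = {3, 5, 7}
Tree: B1–B2, B1–B3, B1–B4, B4–B5, B2–B6, B3–B7

The largest bag has 3 vertices, giving width 2; this decomposition certifies tw(G) ≤ 2. For the lower bound, the 3 vertices {2, 8, 9} are pairwise adjacent, and any tree decomposition puts a clique entirely inside one bag — forcing width ≥ 2. Combining the bounds, tw(G) = 2.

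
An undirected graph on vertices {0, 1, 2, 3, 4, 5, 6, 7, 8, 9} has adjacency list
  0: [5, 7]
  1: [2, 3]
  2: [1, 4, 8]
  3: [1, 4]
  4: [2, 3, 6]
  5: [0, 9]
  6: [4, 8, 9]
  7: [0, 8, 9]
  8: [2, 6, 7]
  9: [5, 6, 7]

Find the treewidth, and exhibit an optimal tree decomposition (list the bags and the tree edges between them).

Each bag holds 3 vertices, so the decomposition has width 2, which upper-bounds the treewidth. The edges 1–3–4–2–1 form a cycle, so G is not a tree and its treewidth is at least 2. The upper and lower bounds meet at 2, so that is the treewidth.

Treewidth 2.
One optimal decomposition is:
Bags: B1 = {1, 2, 3}  B2 = {2, 3, 4}  B3 = {2, 4, 8}  B4 = {4, 6, 8}  B5 = {6, 7, 8}  B6 = {6, 7, 9}  B7 = {0, 7, 9}  B8 = {0, 5, 9}
Tree: B1–B2, B2–B3, B3–B4, B4–B5, B5–B6, B6–B7, B7–B8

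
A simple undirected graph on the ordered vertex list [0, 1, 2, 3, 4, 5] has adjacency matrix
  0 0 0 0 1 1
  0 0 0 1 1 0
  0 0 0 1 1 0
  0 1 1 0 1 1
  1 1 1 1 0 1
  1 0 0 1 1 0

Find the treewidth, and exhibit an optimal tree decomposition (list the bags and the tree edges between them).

Every bag has size at most 3, so the width is 3 − 1 = 2 and tw(G) ≤ 2. On the other hand G contains the 3-clique {0, 4, 5}. A clique must lie in a single bag of any decomposition, so no decomposition can have width below 2. The upper and lower bounds meet at 2, so that is the treewidth.

Treewidth 2.
One such decomposition:
Bags: B1 = {1, 3, 4}  B2 = {2, 3, 4}  B3 = {3, 4, 5}  B4 = {0, 4, 5}
Tree: B1–B2, B2–B3, B3–B4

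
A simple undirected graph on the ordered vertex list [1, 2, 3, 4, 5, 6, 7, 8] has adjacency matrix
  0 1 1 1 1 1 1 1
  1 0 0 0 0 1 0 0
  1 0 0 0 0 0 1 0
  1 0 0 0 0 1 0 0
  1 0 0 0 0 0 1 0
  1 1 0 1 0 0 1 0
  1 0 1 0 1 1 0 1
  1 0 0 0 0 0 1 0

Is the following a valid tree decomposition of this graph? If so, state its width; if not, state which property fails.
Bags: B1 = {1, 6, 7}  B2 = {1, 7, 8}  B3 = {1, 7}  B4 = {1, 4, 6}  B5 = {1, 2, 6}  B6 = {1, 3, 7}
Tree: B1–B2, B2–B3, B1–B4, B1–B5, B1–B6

A tree decomposition must satisfy three properties: every vertex lies in some bag; for every edge, both endpoints lie together in some bag; and for every vertex, the bags containing it form a connected subtree. Here vertex 5 appears in no bag, so the decomposition is invalid.

No — vertex 5 appears in no bag.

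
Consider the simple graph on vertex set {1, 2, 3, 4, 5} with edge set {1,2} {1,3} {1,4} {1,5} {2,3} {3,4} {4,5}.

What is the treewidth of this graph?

2

A width-2 tree decomposition is:
Bags: B1 = {1, 2, 3}  B2 = {1, 3, 4}  B3 = {1, 4, 5}
Tree: B1–B2, B2–B3
Each bag holds 3 vertices, so the decomposition has width 2, which upper-bounds the treewidth. For the lower bound, the 3 vertices {1, 2, 3} are pairwise adjacent, and any tree decomposition puts a clique entirely inside one bag — forcing width ≥ 2. Therefore the treewidth is 2.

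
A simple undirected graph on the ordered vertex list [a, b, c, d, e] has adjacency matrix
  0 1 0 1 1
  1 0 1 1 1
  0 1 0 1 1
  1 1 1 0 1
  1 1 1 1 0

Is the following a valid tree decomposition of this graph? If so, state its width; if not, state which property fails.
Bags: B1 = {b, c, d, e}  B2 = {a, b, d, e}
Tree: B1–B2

Vertex coverage: the bags together contain {a, b, c, d, e}, the full vertex set. Edge coverage: each edge of G has both endpoints in at least one bag. Running intersection: for every vertex, the bags containing it form a connected subtree. All three properties hold, so this is a valid tree decomposition of width max|bag| − 1 = 3, and hence tw(G) ≤ 3.

Yes; width 3.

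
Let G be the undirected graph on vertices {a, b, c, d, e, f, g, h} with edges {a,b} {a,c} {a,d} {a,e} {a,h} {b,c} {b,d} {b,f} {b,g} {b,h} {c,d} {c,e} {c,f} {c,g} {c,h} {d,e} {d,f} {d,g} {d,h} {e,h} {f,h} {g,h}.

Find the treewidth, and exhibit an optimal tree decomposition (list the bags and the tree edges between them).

Treewidth 4.
One optimal decomposition is:
Bags: B1 = {b, c, d, g, h}  B2 = {a, b, c, d, h}  B3 = {a, c, d, e, h}  B4 = {b, c, d, f, h}
Tree: B1–B2, B2–B3, B1–B4

The largest bag has 5 vertices, giving width 4; this decomposition certifies tw(G) ≤ 4. For the lower bound, the 5 vertices {a, c, d, e, h} are pairwise adjacent, and any tree decomposition puts a clique entirely inside one bag — forcing width ≥ 4. Combining the bounds, tw(G) = 4.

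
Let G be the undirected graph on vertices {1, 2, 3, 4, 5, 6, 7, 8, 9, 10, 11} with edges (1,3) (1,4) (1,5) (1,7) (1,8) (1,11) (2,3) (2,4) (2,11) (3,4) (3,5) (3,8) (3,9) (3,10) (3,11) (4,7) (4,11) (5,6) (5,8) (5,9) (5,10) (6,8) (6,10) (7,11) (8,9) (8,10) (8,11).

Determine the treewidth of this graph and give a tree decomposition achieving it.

Every bag has size at most 4, so the width is 4 − 1 = 3 and tw(G) ≤ 3. Conversely, {1, 3, 8, 11} is a clique of size 4, and the vertices of any clique must share a bag in every tree decomposition; so some bag has ≥ 4 vertices and tw(G) ≥ 3. The upper and lower bounds meet at 3, so that is the treewidth.

Treewidth 3.
One optimal decomposition is:
Bags: B1 = {2, 3, 4, 11}  B2 = {1, 3, 4, 11}  B3 = {1, 3, 8, 11}  B4 = {1, 4, 7, 11}  B5 = {1, 3, 5, 8}  B6 = {3, 5, 8, 9}  B7 = {3, 5, 8, 10}  B8 = {5, 6, 8, 10}
Tree: B1–B2, B2–B3, B2–B4, B3–B5, B5–B6, B5–B7, B7–B8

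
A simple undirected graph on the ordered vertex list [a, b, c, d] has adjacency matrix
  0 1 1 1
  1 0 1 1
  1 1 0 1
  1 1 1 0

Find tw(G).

3

A width-3 tree decomposition is:
Bags: B1 = {a, b, c, d}
Tree: (single bag)
A single bag containing all 4 vertices is trivially a valid decomposition of width 3. Conversely, {a, b, c, d} is a clique of size 4, and the vertices of any clique must share a bag in every tree decomposition; so some bag has ≥ 4 vertices and tw(G) ≥ 3. Hence tw(G) = 3 exactly.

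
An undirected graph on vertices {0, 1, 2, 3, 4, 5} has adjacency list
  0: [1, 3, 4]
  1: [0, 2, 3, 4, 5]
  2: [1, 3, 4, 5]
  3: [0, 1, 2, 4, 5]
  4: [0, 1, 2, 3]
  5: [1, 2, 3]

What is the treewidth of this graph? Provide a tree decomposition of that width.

Treewidth 3.
One optimal decomposition is:
Bags: B1 = {1, 2, 3, 4}  B2 = {1, 2, 3, 5}  B3 = {0, 1, 3, 4}
Tree: B1–B2, B1–B3

Every bag has size at most 4, so the width is 4 − 1 = 3 and tw(G) ≤ 3. On the other hand G contains the 4-clique {0, 1, 3, 4}. A clique must lie in a single bag of any decomposition, so no decomposition can have width below 3. The upper and lower bounds meet at 3, so that is the treewidth.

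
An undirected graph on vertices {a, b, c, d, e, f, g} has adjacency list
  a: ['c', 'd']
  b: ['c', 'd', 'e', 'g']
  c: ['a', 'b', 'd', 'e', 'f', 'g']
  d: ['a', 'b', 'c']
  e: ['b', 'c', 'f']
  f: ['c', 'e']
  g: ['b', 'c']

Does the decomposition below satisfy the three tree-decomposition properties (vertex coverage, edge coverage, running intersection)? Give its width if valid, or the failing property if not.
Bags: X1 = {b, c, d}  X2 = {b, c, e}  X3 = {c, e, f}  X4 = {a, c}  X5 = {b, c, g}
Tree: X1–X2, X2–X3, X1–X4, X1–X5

A tree decomposition must satisfy three properties: every vertex lies in some bag; for every edge, both endpoints lie together in some bag; and for every vertex, the bags containing it form a connected subtree. Here edge (d,a) lies in no bag, so the decomposition is invalid.

No — edge (d,a) lies in no bag.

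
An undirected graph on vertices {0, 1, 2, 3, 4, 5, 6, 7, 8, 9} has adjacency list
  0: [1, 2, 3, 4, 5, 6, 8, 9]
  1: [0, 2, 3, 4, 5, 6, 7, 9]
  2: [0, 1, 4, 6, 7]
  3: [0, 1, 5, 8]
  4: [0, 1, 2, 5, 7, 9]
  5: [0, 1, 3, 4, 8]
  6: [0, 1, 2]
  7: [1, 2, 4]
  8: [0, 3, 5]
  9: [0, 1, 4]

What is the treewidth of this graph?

A width-3 tree decomposition is:
Bags: B1 = {0, 1, 2, 4}  B2 = {0, 1, 4, 5}  B3 = {1, 2, 4, 7}  B4 = {0, 1, 4, 9}  B5 = {0, 1, 3, 5}  B6 = {0, 1, 2, 6}  B7 = {0, 3, 5, 8}
Tree: B1–B2, B1–B3, B1–B4, B2–B5, B1–B6, B5–B7
The largest bag has 4 vertices, giving width 3; this decomposition certifies tw(G) ≤ 3. Conversely, {0, 3, 5, 8} is a clique of size 4, and the vertices of any clique must share a bag in every tree decomposition; so some bag has ≥ 4 vertices and tw(G) ≥ 3. Combining the bounds, tw(G) = 3.

3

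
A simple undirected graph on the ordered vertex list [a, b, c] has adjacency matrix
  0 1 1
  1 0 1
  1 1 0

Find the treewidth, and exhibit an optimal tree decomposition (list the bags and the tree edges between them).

Treewidth 2.
Bags: B1 = {a, b, c}
Tree: (single bag)

A single bag containing all 3 vertices is trivially a valid decomposition of width 2. Conversely, {a, b, c} is a clique of size 3, and the vertices of any clique must share a bag in every tree decomposition; so some bag has ≥ 3 vertices and tw(G) ≥ 2. Therefore the treewidth is 2.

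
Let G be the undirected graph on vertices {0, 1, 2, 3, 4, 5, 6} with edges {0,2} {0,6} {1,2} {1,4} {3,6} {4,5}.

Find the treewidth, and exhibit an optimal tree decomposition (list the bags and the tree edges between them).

Each bag holds 2 vertices, so the decomposition has width 1, which upper-bounds the treewidth. Since G has at least one edge (e.g. 3–6), it is not an edgeless graph, so tw(G) ≥ 1. Combining the bounds, tw(G) = 1.

Treewidth 1.
One optimal decomposition is:
Bags: B1 = {3, 6}  B2 = {0, 6}  B3 = {0, 2}  B4 = {1, 2}  B5 = {1, 4}  B6 = {4, 5}
Tree: B1–B2, B2–B3, B3–B4, B4–B5, B5–B6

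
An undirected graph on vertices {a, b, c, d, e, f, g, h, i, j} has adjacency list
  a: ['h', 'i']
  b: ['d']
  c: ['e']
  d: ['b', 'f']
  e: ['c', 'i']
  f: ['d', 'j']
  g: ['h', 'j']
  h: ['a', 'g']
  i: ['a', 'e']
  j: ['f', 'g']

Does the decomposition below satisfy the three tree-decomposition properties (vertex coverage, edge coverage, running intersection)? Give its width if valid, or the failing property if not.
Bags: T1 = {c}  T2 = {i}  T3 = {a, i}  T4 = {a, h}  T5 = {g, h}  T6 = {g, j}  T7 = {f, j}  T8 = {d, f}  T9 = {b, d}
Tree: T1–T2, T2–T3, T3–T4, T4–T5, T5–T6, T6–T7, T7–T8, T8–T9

No — vertex e appears in no bag.

A tree decomposition must satisfy three properties: every vertex lies in some bag; for every edge, both endpoints lie together in some bag; and for every vertex, the bags containing it form a connected subtree. Here vertex e appears in no bag, so the decomposition is invalid.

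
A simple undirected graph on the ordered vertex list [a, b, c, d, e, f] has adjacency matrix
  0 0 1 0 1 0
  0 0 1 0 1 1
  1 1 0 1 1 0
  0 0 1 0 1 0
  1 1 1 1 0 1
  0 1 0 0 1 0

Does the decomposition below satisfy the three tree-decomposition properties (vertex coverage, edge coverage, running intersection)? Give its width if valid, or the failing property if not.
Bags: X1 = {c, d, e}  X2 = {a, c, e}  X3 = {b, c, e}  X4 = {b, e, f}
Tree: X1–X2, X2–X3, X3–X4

Yes; width 2.

Every vertex of G appears in some bag (union = {a, b, c, d, e, f}); every edge is covered by a bag; and for each vertex v the set of bags containing v is connected in the bag tree. The decomposition is therefore valid. The largest bag has 3 vertices, so the width is 2.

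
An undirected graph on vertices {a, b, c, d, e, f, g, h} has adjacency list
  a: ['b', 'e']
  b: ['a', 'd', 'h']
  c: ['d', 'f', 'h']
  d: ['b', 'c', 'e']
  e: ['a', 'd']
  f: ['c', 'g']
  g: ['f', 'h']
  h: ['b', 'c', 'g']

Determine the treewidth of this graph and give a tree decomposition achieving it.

Every bag has size at most 3, so the width is 3 − 1 = 2 and tw(G) ≤ 2. Since f–g–h–c–f is a cycle in G, G is not acyclic. Forests are exactly the graphs of treewidth ≤ 1, so tw(G) ≥ 2. The upper and lower bounds meet at 2, so that is the treewidth.

Treewidth 2.
Bags: B1 = {c, f, g}  B2 = {c, g, h}  B3 = {c, d, h}  B4 = {b, d, h}  B5 = {b, d, e}  B6 = {a, b, e}
Tree: B1–B2, B2–B3, B3–B4, B4–B5, B5–B6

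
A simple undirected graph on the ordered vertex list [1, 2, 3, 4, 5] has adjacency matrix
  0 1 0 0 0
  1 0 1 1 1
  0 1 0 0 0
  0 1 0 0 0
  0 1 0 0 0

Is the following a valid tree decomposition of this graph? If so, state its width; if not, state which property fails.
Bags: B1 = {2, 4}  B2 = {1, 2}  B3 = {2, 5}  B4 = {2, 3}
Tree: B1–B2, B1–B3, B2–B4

Yes; width 1.

Checking the three conditions: (i) the bags cover all of {1, 2, 3, 4, 5}; (ii) for each edge, some bag contains both endpoints; (iii) the bags containing any fixed vertex form a subtree. All hold, so the decomposition is valid with width 2 − 1 = 1.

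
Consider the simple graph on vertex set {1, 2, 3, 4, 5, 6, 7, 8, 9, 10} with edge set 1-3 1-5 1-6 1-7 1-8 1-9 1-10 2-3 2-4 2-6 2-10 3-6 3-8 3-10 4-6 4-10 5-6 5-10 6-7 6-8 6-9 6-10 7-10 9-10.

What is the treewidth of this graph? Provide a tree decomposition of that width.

Treewidth 3.
Bags: B1 = {1, 3, 6, 10}  B2 = {1, 5, 6, 10}  B3 = {1, 3, 6, 8}  B4 = {1, 6, 7, 10}  B5 = {2, 3, 6, 10}  B6 = {2, 4, 6, 10}  B7 = {1, 6, 9, 10}
Tree: B1–B2, B1–B3, B1–B4, B1–B5, B5–B6, B2–B7

Each bag holds 4 vertices, so the decomposition has width 3, which upper-bounds the treewidth. For the lower bound, the 4 vertices {1, 3, 6, 8} are pairwise adjacent, and any tree decomposition puts a clique entirely inside one bag — forcing width ≥ 3. The upper and lower bounds meet at 3, so that is the treewidth.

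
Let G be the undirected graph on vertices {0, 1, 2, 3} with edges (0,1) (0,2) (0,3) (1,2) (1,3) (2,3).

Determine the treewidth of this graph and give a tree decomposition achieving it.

With just one bag of size 4, the width is 4 − 1 = 3, so tw(G) ≤ 3. On the other hand G contains the 4-clique {0, 1, 2, 3}. A clique must lie in a single bag of any decomposition, so no decomposition can have width below 3. The upper and lower bounds meet at 3, so that is the treewidth.

Treewidth 3.
One such decomposition:
Bags: B1 = {0, 1, 2, 3}
Tree: (single bag)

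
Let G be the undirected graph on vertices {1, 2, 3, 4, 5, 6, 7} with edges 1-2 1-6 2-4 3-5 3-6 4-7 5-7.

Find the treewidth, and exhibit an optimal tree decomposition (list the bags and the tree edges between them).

Treewidth 2.
One optimal decomposition is:
Bags: B1 = {1, 3, 6}  B2 = {1, 2, 3}  B3 = {2, 3, 4}  B4 = {3, 4, 7}  B5 = {3, 5, 7}
Tree: B1–B2, B2–B3, B3–B4, B4–B5

Every bag has size at most 3, so the width is 3 − 1 = 2 and tw(G) ≤ 2. The edges 3–6–1–2–4–7–5–3 form a cycle, so G is not a tree and its treewidth is at least 2. Therefore the treewidth is 2.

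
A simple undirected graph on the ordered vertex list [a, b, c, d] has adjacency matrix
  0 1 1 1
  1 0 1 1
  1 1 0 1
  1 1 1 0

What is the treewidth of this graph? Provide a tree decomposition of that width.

Treewidth 3.
One such decomposition:
Bags: B1 = {a, b, c, d}
Tree: (single bag)

With just one bag of size 4, the width is 4 − 1 = 3, so tw(G) ≤ 3. On the other hand G contains the 4-clique {a, b, c, d}. A clique must lie in a single bag of any decomposition, so no decomposition can have width below 3. Therefore the treewidth is 3.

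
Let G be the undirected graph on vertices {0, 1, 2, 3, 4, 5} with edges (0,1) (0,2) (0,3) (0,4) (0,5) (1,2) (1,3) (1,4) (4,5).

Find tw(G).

A width-2 tree decomposition is:
Bags: B1 = {0, 4, 5}  B2 = {0, 1, 4}  B3 = {0, 1, 2}  B4 = {0, 1, 3}
Tree: B1–B2, B2–B3, B2–B4
Every bag has size at most 3, so the width is 3 − 1 = 2 and tw(G) ≤ 2. On the other hand G contains the 3-clique {0, 1, 2}. A clique must lie in a single bag of any decomposition, so no decomposition can have width below 2. Therefore the treewidth is 2.

2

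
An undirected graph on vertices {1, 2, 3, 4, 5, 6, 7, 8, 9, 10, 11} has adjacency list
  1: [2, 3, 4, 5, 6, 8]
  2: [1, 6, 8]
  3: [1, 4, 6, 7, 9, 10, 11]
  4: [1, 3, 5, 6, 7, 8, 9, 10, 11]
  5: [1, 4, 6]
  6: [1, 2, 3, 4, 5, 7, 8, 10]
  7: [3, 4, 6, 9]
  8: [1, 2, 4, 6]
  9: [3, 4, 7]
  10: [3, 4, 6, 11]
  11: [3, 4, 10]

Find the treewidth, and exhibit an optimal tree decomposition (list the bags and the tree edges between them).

Treewidth 3.
One such decomposition:
Bags: B1 = {1, 3, 4, 6}  B2 = {3, 4, 6, 10}  B3 = {1, 4, 6, 8}  B4 = {3, 4, 10, 11}  B5 = {1, 2, 6, 8}  B6 = {1, 4, 5, 6}  B7 = {3, 4, 6, 7}  B8 = {3, 4, 7, 9}
Tree: B1–B2, B1–B3, B2–B4, B3–B5, B1–B6, B1–B7, B7–B8

The largest bag has 4 vertices, giving width 3; this decomposition certifies tw(G) ≤ 3. Conversely, {1, 2, 6, 8} is a clique of size 4, and the vertices of any clique must share a bag in every tree decomposition; so some bag has ≥ 4 vertices and tw(G) ≥ 3. Combining the bounds, tw(G) = 3.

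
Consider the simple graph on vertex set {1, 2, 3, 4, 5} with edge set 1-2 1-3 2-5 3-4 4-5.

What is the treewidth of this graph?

2

A width-2 tree decomposition is:
Bags: B1 = {1, 3, 4}  B2 = {1, 2, 4}  B3 = {2, 4, 5}
Tree: B1–B2, B2–B3
Every bag has size at most 3, so the width is 3 − 1 = 2 and tw(G) ≤ 2. Since 4–3–1–2–5–4 is a cycle in G, G is not acyclic. Forests are exactly the graphs of treewidth ≤ 1, so tw(G) ≥ 2. Therefore the treewidth is 2.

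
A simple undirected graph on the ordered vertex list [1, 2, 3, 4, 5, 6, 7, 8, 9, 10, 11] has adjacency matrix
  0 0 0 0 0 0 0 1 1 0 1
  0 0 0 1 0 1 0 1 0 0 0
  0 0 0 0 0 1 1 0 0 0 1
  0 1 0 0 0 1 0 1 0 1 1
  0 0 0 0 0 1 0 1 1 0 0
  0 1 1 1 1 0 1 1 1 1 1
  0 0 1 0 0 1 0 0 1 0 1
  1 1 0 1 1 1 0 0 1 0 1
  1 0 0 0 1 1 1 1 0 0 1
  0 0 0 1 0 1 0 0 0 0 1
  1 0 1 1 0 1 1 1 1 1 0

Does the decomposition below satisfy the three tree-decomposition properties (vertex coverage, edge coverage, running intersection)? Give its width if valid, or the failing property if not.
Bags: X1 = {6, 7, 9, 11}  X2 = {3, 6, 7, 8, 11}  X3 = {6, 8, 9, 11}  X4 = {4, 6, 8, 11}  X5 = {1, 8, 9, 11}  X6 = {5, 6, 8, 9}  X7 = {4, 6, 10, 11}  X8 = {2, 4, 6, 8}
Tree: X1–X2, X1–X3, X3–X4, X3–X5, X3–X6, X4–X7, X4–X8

No — bags containing vertex 8 are not connected in the tree.

A tree decomposition must satisfy three properties: every vertex lies in some bag; for every edge, both endpoints lie together in some bag; and for every vertex, the bags containing it form a connected subtree. Here bags containing vertex 8 are not connected in the tree, so the decomposition is invalid.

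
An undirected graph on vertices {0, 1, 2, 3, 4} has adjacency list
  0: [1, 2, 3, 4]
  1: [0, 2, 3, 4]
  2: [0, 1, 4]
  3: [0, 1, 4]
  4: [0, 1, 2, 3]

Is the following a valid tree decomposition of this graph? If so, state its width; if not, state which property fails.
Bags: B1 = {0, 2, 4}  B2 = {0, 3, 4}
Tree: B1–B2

A tree decomposition must satisfy three properties: every vertex lies in some bag; for every edge, both endpoints lie together in some bag; and for every vertex, the bags containing it form a connected subtree. Here vertex 1 appears in no bag, so the decomposition is invalid.

No — vertex 1 appears in no bag.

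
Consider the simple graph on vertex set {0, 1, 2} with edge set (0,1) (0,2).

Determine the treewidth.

A width-1 tree decomposition is:
Bags: B1 = {0, 1}  B2 = {0, 2}
Tree: B1–B2
Every bag has size at most 2, so the width is 2 − 1 = 1 and tw(G) ≤ 1. Any graph with an edge has treewidth ≥ 1, and G has the edge 0–1. The upper and lower bounds meet at 1, so that is the treewidth.

1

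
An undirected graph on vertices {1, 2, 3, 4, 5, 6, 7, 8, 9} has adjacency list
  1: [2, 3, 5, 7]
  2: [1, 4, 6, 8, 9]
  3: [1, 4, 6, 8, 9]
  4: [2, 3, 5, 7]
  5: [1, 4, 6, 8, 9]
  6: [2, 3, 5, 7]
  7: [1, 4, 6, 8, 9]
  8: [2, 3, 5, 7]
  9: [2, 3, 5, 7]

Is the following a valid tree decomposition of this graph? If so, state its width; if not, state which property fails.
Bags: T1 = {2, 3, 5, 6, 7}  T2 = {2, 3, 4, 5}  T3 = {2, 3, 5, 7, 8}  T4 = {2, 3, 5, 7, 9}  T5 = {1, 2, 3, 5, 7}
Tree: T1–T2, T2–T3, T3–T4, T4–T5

A tree decomposition must satisfy three properties: every vertex lies in some bag; for every edge, both endpoints lie together in some bag; and for every vertex, the bags containing it form a connected subtree. Here edge (7,4) lies in no bag, so the decomposition is invalid.

No — edge (7,4) lies in no bag.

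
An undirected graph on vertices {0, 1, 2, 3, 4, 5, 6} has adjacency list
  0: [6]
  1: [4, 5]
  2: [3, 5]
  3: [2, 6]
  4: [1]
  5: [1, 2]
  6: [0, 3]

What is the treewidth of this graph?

1

A width-1 tree decomposition is:
Bags: B1 = {0, 6}  B2 = {3, 6}  B3 = {2, 3}  B4 = {2, 5}  B5 = {1, 5}  B6 = {1, 4}
Tree: B1–B2, B2–B3, B3–B4, B4–B5, B5–B6
The largest bag has 2 vertices, giving width 1; this decomposition certifies tw(G) ≤ 1. G has an edge, so its treewidth is at least 1. The upper and lower bounds meet at 1, so that is the treewidth.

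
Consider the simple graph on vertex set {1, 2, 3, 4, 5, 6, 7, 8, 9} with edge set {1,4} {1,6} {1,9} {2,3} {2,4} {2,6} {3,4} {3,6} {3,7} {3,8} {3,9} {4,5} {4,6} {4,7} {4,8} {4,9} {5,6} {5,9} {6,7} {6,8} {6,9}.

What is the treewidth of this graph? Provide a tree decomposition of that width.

Every bag has size at most 4, so the width is 4 − 1 = 3 and tw(G) ≤ 3. For the lower bound, the 4 vertices {1, 4, 6, 9} are pairwise adjacent, and any tree decomposition puts a clique entirely inside one bag — forcing width ≥ 3. Hence tw(G) = 3 exactly.

Treewidth 3.
One such decomposition:
Bags: B1 = {3, 4, 6, 9}  B2 = {3, 4, 6, 7}  B3 = {2, 3, 4, 6}  B4 = {3, 4, 6, 8}  B5 = {1, 4, 6, 9}  B6 = {4, 5, 6, 9}
Tree: B1–B2, B1–B3, B2–B4, B1–B5, B1–B6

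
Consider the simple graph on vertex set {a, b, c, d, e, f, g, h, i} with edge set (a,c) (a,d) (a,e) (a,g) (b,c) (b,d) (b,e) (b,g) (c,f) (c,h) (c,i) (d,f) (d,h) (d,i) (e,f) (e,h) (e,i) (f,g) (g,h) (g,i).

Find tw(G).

A width-4 tree decomposition is:
Bags: B1 = {a, c, d, e, g}  B2 = {c, d, e, f, g}  B3 = {b, c, d, e, g}  B4 = {c, d, e, g, h}  B5 = {c, d, e, g, i}
Tree: B1–B2, B2–B3, B3–B4, B4–B5
The largest bag has 5 vertices, giving width 4; this decomposition certifies tw(G) ≤ 4. For the lower bound: the 5 vertex sets {a,c}, {f,g}, {b,e}, {d}, {h} are disjoint, each induces a connected subgraph, and every pair is joined by at least one edge of G. Contracting each set to a single vertex therefore yields K_{5} as a minor, and since treewidth is minor-monotone, tw(G) ≥ tw(K_{5}) = 4. The upper and lower bounds meet at 4, so that is the treewidth.

4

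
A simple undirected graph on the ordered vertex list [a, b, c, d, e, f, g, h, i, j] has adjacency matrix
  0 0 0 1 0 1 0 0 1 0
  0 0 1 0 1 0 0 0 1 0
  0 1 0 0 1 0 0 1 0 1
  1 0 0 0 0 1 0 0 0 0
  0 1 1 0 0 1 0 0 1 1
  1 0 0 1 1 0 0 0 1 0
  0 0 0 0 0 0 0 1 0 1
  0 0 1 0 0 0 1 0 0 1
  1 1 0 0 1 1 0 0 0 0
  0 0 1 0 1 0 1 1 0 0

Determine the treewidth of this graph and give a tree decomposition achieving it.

The largest bag has 3 vertices, giving width 2; this decomposition certifies tw(G) ≤ 2. On the other hand G contains the 3-clique {a, d, f}. A clique must lie in a single bag of any decomposition, so no decomposition can have width below 2. Hence tw(G) = 2 exactly.

Treewidth 2.
Bags: B1 = {e, f, i}  B2 = {a, f, i}  B3 = {b, e, i}  B4 = {b, c, e}  B5 = {c, e, j}  B6 = {c, h, j}  B7 = {g, h, j}  B8 = {a, d, f}
Tree: B1–B2, B1–B3, B3–B4, B4–B5, B5–B6, B6–B7, B2–B8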